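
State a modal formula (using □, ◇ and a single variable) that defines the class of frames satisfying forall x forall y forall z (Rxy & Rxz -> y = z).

◇r → □r

This is partial functionality; the standard corresponding axiom is CD: ◇r → □r.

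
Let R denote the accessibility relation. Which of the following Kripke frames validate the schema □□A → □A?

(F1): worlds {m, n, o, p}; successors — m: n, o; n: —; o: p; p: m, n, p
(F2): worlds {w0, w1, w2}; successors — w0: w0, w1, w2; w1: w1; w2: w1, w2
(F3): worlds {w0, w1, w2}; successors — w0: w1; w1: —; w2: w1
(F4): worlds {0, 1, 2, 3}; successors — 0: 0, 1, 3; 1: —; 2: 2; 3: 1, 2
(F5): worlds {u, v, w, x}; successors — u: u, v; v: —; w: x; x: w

(F2)

The schema corresponds to density: ∀x ∀y (Rxy → ∃z (Rxz ∧ Rzy)).
(F1): fails — Rmo but no z with Rmz and Rzo.
(F2): ✓.
(F3): fails — Rw0w1 but no z with Rw0z and Rzw1.
(F4): fails — R31 but no z with R3z and Rz1.
(F5): fails — Rxw but no z with Rxz and Rzw.
Valid on: (F2).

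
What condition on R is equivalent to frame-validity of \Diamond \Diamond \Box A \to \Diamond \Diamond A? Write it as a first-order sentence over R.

This is a Sahlqvist (Geach-type) schema ◇^2□^1A → □^0◇^2A.
Minimal-valuation argument: fix x; take any y with xR^2y and any z with xR^0z. Set V(A) to the set of worlds R-reachable from y in exactly 1 step. Then □^1A holds at y, so the antecedent holds at x; validity forces ◇^2A at z, giving a w with zR^2w and yR^1w.
First-order correspondent: \forall x \forall y (x R^2 y \to \exists w (yRw \wedge x R^2 w)).

\forall x \forall y (x R^2 y \to \exists w (yRw \wedge x R^2 w))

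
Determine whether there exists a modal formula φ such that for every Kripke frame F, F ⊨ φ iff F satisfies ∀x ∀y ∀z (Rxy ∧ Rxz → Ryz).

Yes: it is the Euclidean property, defined by the 5 schema ◇p → □◇p.
Suppose ◇p→□◇p is valid. Take Rxy, Rxz and set V(p)={y}. Then ◇p at x, so □◇p at x, so ◇p at z, so some w with Rzw has p; w=y, i.e. Rzy. By symmetry of the argument, Ryz.

Yes — defined by ◇p → □◇p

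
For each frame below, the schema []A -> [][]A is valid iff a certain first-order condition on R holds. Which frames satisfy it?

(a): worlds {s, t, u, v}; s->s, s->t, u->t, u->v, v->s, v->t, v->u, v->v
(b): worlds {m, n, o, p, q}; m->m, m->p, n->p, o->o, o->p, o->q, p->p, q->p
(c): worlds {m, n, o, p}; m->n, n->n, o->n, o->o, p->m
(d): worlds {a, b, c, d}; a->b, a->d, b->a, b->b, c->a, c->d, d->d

(b)

The schema corresponds to transitivity: forall x forall y forall z (Rxy & Ryz -> Rxz).
(a): fails — Ruv and Rvu but not Ruu.
(b): satisfies the condition.
(c): fails — Rpm and Rmn but not Rpn.
(d): fails — Rab and Rba but not Raa.
Valid on: (b).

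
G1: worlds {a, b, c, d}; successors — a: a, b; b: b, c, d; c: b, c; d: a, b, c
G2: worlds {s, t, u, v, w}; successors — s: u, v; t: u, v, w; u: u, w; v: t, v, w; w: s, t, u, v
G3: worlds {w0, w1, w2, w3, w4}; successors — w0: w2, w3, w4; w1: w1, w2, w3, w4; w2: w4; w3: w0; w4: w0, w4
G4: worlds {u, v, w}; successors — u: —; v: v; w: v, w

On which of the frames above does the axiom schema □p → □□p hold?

G4

Frame correspondent (Sahlqvist): ∀x ∀y ∀z (Rxy ∧ Ryz → Rxz) — i.e. transitivity.
G1: fails — Rab and Rbc but not Rac.
G2: fails — Rwt and Rtw but not Rww.
G3: fails — Rw0w4 and Rw4w0 but not Rw0w0.
G4: ✓.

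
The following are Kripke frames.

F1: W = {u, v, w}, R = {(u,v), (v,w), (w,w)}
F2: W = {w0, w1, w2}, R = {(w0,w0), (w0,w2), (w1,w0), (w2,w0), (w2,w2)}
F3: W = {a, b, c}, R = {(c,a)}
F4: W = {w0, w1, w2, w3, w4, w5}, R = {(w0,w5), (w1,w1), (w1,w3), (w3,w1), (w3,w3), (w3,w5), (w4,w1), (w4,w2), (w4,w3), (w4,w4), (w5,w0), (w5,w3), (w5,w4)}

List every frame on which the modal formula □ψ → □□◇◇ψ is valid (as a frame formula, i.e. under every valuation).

The schema corresponds to a generalized confluence (Geach) condition: ∀x ∀z (xR²z → ∃w (xRw ∧ zR²w)).
F1: fails — uR²w but no t with uRt and wR²t.
F2: satisfies the condition.
F3: satisfies the condition.
F4: fails — w0R²w0 but no w with w0Rw and w0R²w.
Valid on: F2, F3.

F2, F3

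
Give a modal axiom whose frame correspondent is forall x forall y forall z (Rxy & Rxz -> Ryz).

A defining formula is ◇s → □◇s (the 5 axiom).
Suppose ◇s→□◇s is valid. Take Rxy, Rxz and set V(s)={y}. Then ◇s at x, so □◇s at x, so ◇s at z, so some w with Rzw has s; w=y, i.e. Rzy. By symmetry of the argument, Ryz.

◇s → □◇s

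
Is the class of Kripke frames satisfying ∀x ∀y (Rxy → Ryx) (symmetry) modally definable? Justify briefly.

Definable; q → □◇q defines it

Yes: it is symmetry, defined by the B schema q → □◇q.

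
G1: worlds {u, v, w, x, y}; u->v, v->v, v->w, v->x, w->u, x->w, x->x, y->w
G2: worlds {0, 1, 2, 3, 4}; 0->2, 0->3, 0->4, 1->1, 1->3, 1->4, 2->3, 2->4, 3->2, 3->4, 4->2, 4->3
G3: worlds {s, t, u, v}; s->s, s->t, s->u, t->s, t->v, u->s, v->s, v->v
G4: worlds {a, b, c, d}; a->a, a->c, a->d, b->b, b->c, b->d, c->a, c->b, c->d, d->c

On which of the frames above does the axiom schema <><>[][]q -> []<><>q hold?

G2, G3, G4

This is the axiom for a generalized confluence (Geach) condition; its first-order frame correspondent is forall x forall y forall z ((x R^2 y & xRz) -> exists w (y R^2 w & z R^2 w)).
G1: fails — vR²w, vRx but no t with wR²t and xR²t.
G2: ✓.
G3: ✓.
G4: ✓.
Valid on: G2, G3, G4.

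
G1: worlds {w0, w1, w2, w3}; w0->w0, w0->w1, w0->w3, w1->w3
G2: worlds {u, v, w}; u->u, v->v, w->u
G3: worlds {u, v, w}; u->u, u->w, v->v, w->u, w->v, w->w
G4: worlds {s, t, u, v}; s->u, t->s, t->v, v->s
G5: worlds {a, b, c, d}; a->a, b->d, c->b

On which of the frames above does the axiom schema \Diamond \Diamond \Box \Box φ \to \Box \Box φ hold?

G2

This is the axiom for a generalized confluence (Geach) condition; its first-order frame correspondent is \forall x \forall y \forall z ((x R^2 y \wedge x R^2 z) \to \exists w (y R^2 w \wedge z = w)).
G1: fails — w0R²w1, w0R²w0 but no w with w1R²w and w0=w.
G2: satisfies the condition.
G3: fails — uR²v, uR²u but no t with vR²t and u=t.
G4: fails — tR²s, tR²s but no w with sR²w and s=w.
G5: fails — cR²d, cR²d but no w with dR²w and d=w.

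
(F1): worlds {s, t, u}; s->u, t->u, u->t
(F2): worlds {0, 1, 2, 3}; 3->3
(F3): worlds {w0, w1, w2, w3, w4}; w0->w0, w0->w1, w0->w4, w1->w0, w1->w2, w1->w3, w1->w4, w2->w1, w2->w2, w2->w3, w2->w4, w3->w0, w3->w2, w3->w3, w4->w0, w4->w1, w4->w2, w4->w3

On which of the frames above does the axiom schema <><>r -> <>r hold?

This is the axiom for transitivity; its first-order frame correspondent is forall x forall y forall z (Rxy & Ryz -> Rxz).
(F1): fails — Rsu and Rut but not Rst.
(F2): ✓.
(F3): fails — Rw1w2 and Rw2w1 but not Rw1w1.

(F2)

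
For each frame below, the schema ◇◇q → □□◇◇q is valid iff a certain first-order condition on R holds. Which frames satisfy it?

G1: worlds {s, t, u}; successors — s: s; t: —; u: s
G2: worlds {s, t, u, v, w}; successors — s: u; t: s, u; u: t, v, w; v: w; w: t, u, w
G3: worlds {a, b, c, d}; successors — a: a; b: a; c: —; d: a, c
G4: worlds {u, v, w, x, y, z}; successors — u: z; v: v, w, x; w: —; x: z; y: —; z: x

G1, G3

This is the axiom for a generalized confluence (Geach) condition; its first-order frame correspondent is ∀x ∀y ∀z ((xR²y ∧ xR²z) → ∃w (y = w ∧ zR²w)).
G1: holds.
G2: fails — sR²v, sR²v but no w* with v=w* and vR²w*.
G3: holds.
G4: fails — vR²v, vR²w but no t with v=t and wR²t.
Valid on: G1, G3.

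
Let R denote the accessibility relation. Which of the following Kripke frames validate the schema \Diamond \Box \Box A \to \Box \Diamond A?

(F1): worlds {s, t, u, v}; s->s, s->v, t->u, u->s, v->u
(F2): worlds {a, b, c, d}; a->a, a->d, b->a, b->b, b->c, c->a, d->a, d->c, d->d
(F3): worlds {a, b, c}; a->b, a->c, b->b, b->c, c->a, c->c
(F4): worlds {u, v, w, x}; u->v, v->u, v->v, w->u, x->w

The schema corresponds to a generalized confluence (Geach) condition: \forall x \forall y \forall z ((xRy \wedge xRz) \to \exists w (y R^2 w \wedge zRw)).
(F1): fails — sRv, sRv but no w with vR²w and vRw.
(F2): condition met.
(F3): condition met.
(F4): fails — xRw, xRw but no t with wR²t and wRt.

(F2), (F3)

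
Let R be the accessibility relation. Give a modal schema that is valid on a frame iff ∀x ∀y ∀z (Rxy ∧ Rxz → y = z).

◇r → □r

A defining formula is ◇r → □r (the CD axiom).
Suppose ◇r→□r is valid. Take Rxy, Rxz and set V(r)={y}. Then ◇r at x, so □r at x, so r at z, i.e. z=y.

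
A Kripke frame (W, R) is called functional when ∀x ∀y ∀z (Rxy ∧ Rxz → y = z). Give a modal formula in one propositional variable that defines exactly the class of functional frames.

◇p → □p

This is partial functionality; the standard corresponding axiom is CD: ◇p → □p.
Suppose ◇p→□p is valid. Take Rxy, Rxz and set V(p)={y}. Then ◇p at x, so □p at x, so p at z, i.e. z=y.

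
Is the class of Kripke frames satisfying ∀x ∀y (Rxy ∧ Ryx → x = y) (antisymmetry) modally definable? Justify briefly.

No

Modal frame validity is preserved under surjective bounded morphisms.
The 4-cycle (worlds w0,w1,w2,w3 with w0→w1→w2→w3→w0) is antisymmetric. Sending even-indexed worlds to a and odd-indexed worlds to b is a surjective bounded morphism onto the two-world frame with a↔b, which is not antisymmetric.
So no modal formula (or set of formulas) defines exactly the antisymmetric frames.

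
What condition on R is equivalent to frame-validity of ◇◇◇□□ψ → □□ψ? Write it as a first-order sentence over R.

This is a Sahlqvist (Geach-type) schema ◇^3□^2ψ → □^2◇^0ψ.
Minimal-valuation argument: fix x; take any y with xR^3y and any z with xR^2z. Set V(ψ) to the set of worlds R-reachable from y in exactly 2 steps. Then □^2ψ holds at y, so the antecedent holds at x; validity forces ◇^0ψ at z, giving a w with zR^0w and yR^2w.
First-order correspondent: ∀x ∀y ∀z ((xR³y ∧ xR²z) → ∃w (yR²w ∧ z = w)).

∀x ∀y ∀z ((xR³y ∧ xR²z) → ∃w (yR²w ∧ z = w))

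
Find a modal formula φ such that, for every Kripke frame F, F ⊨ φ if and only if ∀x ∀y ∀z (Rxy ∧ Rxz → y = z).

A defining formula is ◇p → □p (the CD axiom).

◇p → □p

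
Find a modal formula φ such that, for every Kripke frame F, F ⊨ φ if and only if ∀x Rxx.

A defining formula is □p → p (the T axiom).
Suppose □p→p is valid. At any x set V(p)={w : Rxw}. Then □p holds at x, so p holds at x, i.e. Rxx.

□p → p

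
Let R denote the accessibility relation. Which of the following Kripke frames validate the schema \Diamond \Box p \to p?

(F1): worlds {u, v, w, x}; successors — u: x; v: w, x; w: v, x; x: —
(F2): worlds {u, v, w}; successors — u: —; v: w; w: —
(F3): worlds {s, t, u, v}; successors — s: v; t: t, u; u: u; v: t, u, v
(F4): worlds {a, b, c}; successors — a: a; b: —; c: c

The schema corresponds to symmetry: \forall x \forall y (Rxy \to Ryx).
(F1): fails — Rwx but not Rxw.
(F2): fails — Rvw but not Rwv.
(F3): fails — Rvt but not Rtv.
(F4): holds.

(F4)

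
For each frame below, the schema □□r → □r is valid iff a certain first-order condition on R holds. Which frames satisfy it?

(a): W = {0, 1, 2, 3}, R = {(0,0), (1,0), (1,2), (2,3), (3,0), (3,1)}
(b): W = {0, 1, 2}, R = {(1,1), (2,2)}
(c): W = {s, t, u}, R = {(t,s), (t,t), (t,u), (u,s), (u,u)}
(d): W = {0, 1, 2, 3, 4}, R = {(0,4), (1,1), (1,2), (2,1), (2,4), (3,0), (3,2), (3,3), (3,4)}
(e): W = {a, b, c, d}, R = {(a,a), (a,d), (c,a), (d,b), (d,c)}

The schema corresponds to density: ∀x ∀y (Rxy → ∃z (Rxz ∧ Rzy)).
(a): fails — R31 but no z with R3z and Rz1.
(b): condition met.
(c): condition met.
(d): fails — R04 but no z with R0z and Rz4.
(e): fails — Rdc but no z with Rdz and Rzc.

(b), (c)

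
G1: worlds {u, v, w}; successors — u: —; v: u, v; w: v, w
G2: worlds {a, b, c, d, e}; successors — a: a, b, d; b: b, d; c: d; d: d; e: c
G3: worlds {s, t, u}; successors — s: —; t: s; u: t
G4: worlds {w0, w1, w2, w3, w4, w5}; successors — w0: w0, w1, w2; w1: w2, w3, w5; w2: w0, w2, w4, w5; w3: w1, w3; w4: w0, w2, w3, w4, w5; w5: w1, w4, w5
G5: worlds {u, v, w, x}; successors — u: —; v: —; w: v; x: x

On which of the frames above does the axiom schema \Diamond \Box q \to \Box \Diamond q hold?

This is the axiom for convergence; its first-order frame correspondent is \forall x \forall y \forall z (Rxy \wedge Rxz \to \exists w (Ryw \wedge Rzw)).
G1: fails — Rvu and Rvu but u and u have no common successor.
G2: ✓.
G3: fails — Rts and Rts but s and s have no common successor.
G4: fails — Rw1w3 and Rw1w2 but w3 and w2 have no common successor.
G5: fails — Rwv and Rwv but v and v have no common successor.

G2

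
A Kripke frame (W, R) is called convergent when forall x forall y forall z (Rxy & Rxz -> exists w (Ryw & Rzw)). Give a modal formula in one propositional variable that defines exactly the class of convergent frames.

◇□p → □◇p

This is convergence; the standard corresponding axiom is .2: ◇□p → □◇p.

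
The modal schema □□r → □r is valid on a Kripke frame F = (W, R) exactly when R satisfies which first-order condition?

Suppose □□r→□r is valid. Take Rxy and set V(r)={w : xR²w}. Then □□r at x, so □r at x, so r at y, i.e. ∃z(Rxz∧Rzy).
The converse is a direct semantic check.
So the correspondent is density.

Density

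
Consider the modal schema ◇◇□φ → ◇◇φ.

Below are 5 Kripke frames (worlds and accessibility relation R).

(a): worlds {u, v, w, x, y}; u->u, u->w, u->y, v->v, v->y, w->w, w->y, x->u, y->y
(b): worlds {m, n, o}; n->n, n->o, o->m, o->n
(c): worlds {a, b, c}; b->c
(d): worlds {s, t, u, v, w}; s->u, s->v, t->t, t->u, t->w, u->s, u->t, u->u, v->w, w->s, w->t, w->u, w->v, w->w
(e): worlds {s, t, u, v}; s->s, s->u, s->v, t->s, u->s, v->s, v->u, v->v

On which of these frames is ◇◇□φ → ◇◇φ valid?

This is the axiom for a generalized confluence (Geach) condition; its first-order frame correspondent is ∀x ∀y (xR²y → ∃w (yRw ∧ xR²w)).
(a): holds.
(b): fails — nR²m but no w with mRw and nR²w.
(c): holds.
(d): holds.
(e): holds.
Valid on: (a), (c), (d), (e).

(a), (c), (d), (e)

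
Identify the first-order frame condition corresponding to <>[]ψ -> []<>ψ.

convergence: forall x forall y forall z (Rxy & Rxz -> exists w (Ryw & Rzw))

This schema is the .2 axiom.
It corresponds to convergence: forall x forall y forall z (Rxy & Rxz -> exists w (Ryw & Rzw)).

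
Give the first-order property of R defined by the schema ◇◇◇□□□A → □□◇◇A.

This is a Sahlqvist (Geach-type) schema ◇^3□^3A → □^2◇^2A.
Minimal-valuation argument: fix x; take any y with xR^3y and any z with xR^2z. Set V(A) to the set of worlds R-reachable from y in exactly 3 steps. Then □^3A holds at y, so the antecedent holds at x; validity forces ◇^2A at z, giving a w with zR^2w and yR^3w.
First-order correspondent: ∀x ∀y ∀z ((xR³y ∧ xR²z) → ∃w (yR³w ∧ zR²w)).

∀x ∀y ∀z ((xR³y ∧ xR²z) → ∃w (yR³w ∧ zR²w))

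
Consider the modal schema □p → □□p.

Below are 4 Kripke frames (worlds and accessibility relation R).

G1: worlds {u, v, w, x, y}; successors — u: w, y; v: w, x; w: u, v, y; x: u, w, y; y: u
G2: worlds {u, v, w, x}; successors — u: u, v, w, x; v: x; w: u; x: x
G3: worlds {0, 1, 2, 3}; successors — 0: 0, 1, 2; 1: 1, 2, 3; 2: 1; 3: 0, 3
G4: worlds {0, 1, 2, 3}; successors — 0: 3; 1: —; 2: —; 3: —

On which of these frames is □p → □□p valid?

G4

This is the axiom for transitivity; its first-order frame correspondent is ∀x ∀y ∀z (Rxy ∧ Ryz → Rxz).
G1: fails — Rxw and Rwv but not Rxv.
G2: fails — Rwu and Ruv but not Rwv.
G3: fails — R01 and R13 but not R03.
G4: condition met.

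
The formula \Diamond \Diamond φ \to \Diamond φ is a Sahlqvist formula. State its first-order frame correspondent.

Equivalently (dual form): □φ → □□φ.
Suppose □φ→□□φ is valid. Take Rxy, Ryz and set V(φ)={w : Rxw}. Then □φ at x, so □□φ at x, so □φ at y, so φ at z, i.e. Rxz.
Conversely, any frame satisfying \forall x \forall y \forall z (Rxy \wedge Ryz \to Rxz) validates the schema.
So the correspondent is transitivity.

Transitivity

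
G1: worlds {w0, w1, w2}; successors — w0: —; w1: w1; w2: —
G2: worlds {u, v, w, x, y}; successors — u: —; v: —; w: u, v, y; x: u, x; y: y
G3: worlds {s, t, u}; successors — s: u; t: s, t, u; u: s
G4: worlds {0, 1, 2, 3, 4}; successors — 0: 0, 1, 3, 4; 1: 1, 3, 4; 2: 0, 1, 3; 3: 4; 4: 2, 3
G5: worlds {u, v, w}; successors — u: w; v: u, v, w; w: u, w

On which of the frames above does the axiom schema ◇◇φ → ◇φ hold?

Frame correspondent (Sahlqvist): ∀x ∀y ∀z (Rxy ∧ Ryz → Rxz) — i.e. transitivity.
G1: ✓.
G2: ✓.
G3: fails — Rus and Rsu but not Ruu.
G4: fails — R34 and R43 but not R33.
G5: fails — Ruw and Rwu but not Ruu.

G1, G2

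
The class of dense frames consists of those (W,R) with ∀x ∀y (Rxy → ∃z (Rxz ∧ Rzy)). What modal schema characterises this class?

This is density; the standard corresponding axiom is C4: □□r → □r.
Suppose □□r→□r is valid. Take Rxy and set V(r)={w : xR²w}. Then □□r at x, so □r at x, so r at y, i.e. ∃z(Rxz∧Rzy).

□□r → □r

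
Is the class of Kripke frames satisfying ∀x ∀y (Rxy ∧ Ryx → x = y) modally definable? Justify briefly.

Modal frame validity is preserved under surjective bounded morphisms.
The 8-cycle (worlds a,b,c,d,e,f,g,h with a→b→c→d→e→f→g→h→a) is antisymmetric. Sending even-indexed worlds to • and odd-indexed worlds to ∘ is a surjective bounded morphism onto the two-world frame with •↔∘, which is not antisymmetric.
So no modal formula (or set of formulas) defines exactly the antisymmetric frames.

No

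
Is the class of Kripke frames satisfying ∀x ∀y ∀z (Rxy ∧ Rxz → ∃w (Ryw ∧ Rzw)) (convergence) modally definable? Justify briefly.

Definable; ◇□r → □◇r defines it

This is a Sahlqvist condition; the .2 axiom ◇□r → □◇r defines it.
Suppose ◇□r→□◇r is valid. Take Rxy, Rxz and set V(r)={w : Ryw}. Then □r at y so ◇□r at x, so □◇r at x, so ◇r at z, giving w with Rzw and Ryw.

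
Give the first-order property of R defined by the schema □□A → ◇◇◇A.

∀x ∃w (xR²w ∧ xR³w)

This is a Sahlqvist (Geach-type) schema ◇^0□^2A → □^0◇^3A.
Minimal-valuation argument: fix x; take any y with xR^0y and any z with xR^0z. Set V(A) to the set of worlds R-reachable from y in exactly 2 steps. Then □^2A holds at y, so the antecedent holds at x; validity forces ◇^3A at z, giving a w with zR^3w and yR^2w.
First-order correspondent: ∀x ∃w (xR²w ∧ xR³w).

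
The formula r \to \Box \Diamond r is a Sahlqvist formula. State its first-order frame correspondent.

Suppose r→□◇r is valid. Take Rxy and set V(r)={x}. Then r at x, so □◇r at x, so ◇r at y, so some z with Ryz has r; z=x, i.e. Ryx.
The converse is a direct semantic check.
So the correspondent is symmetry.

Symmetry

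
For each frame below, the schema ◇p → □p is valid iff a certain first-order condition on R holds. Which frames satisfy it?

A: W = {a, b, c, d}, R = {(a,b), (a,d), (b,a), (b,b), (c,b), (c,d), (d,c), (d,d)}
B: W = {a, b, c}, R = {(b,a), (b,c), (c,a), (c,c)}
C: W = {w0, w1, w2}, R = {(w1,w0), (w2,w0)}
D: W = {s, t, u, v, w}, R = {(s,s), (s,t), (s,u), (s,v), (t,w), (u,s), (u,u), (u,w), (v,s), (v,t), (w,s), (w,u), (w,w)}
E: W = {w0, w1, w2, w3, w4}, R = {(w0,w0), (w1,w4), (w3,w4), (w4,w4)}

C, E

Frame correspondent (Sahlqvist): ∀x ∀y ∀z (Rxy ∧ Rxz → y = z) — i.e. partial functionality.
A: fails — a sees both b and d.
B: fails — b sees both a and c.
C: ✓.
D: fails — s sees both s and t.
E: ✓.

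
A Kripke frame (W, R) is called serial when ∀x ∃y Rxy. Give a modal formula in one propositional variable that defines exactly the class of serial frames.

□q → ◇q

The condition is seriality. The D schema □q → ◇q defines it.
Suppose □q→◇q is valid. At any x set V(q)=W. Then □q at x, so ◇q at x, so x has a successor.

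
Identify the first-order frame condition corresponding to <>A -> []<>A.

Suppose ◇A→□◇A is valid. Take Rxy, Rxz and set V(A)={y}. Then ◇A at x, so □◇A at x, so ◇A at z, so some w with Rzw has A; w=y, i.e. Rzy. By symmetry of the argument, Ryz.
The converse is a direct semantic check.
Frame condition: forall x forall y forall z (Rxy & Rxz -> Ryz).

The Euclidean property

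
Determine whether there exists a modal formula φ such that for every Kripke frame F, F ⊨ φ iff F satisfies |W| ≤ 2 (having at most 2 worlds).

Any modally definable frame class is closed under disjoint unions.
Any modal formula valid on each of 3 disjoint one-world frames is valid on their disjoint union (validity is preserved under disjoint unions). Each one-world frame has |W|=1≤2, but the union has |W|=3.
So no modal formula (or set of formulas) defines exactly the |W|≤2 frames.

Not definable by any modal formula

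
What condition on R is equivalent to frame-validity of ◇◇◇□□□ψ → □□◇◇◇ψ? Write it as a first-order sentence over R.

This is a Sahlqvist (Geach-type) schema ◇^3□^3ψ → □^2◇^3ψ.
Minimal-valuation argument: fix x; take any y with xR^3y and any z with xR^2z. Set V(ψ) to the set of worlds R-reachable from y in exactly 3 steps. Then □^3ψ holds at y, so the antecedent holds at x; validity forces ◇^3ψ at z, giving a w with zR^3w and yR^3w.
First-order correspondent: ∀x ∀y ∀z ((xR³y ∧ xR²z) → ∃w (yR³w ∧ zR³w)).

∀x ∀y ∀z ((xR³y ∧ xR²z) → ∃w (yR³w ∧ zR³w))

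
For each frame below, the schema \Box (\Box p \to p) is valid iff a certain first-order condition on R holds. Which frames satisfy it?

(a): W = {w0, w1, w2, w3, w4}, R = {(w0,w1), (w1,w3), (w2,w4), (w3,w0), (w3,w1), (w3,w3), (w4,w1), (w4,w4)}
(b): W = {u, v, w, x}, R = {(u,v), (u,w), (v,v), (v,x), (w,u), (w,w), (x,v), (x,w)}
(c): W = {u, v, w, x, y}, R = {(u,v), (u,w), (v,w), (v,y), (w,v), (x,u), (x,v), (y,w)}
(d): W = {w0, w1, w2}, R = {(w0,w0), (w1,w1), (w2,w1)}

(d)

This is the axiom for shift-reflexivity; its first-order frame correspondent is \forall x \forall y (Rxy \to Ryy).
(a): fails — Rw3w1 but not Rw1w1.
(b): fails — Rwu but not Ruu.
(c): fails — Ruv but not Rvv.
(d): satisfies the condition.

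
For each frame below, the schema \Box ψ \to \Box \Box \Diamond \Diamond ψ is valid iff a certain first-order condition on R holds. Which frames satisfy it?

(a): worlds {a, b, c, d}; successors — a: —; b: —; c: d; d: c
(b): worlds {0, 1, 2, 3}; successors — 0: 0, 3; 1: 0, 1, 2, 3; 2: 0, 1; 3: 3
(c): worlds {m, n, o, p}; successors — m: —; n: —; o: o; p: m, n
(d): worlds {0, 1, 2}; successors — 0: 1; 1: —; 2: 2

This is the axiom for a generalized confluence (Geach) condition; its first-order frame correspondent is \forall x \forall z (x R^2 z \to \exists w (xRw \wedge z R^2 w)).
(a): fails — cR²c but no w with cRw and cR²w.
(b): fails — 2R²3 but no w with 2Rw and 3R²w.
(c): condition met.
(d): condition met.

(c), (d)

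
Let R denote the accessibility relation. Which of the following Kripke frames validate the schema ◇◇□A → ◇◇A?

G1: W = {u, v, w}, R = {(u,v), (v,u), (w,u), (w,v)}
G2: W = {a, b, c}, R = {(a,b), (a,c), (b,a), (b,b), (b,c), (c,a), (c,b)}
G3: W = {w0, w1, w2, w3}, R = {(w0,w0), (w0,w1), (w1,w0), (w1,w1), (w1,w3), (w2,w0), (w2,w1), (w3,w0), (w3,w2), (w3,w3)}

G2, G3

The schema corresponds to a generalized confluence (Geach) condition: ∀x ∀y (xR²y → ∃w (yRw ∧ xR²w)).
G1: fails — uR²u but no t with uRt and uR²t.
G2: condition met.
G3: condition met.
Valid on: G2, G3.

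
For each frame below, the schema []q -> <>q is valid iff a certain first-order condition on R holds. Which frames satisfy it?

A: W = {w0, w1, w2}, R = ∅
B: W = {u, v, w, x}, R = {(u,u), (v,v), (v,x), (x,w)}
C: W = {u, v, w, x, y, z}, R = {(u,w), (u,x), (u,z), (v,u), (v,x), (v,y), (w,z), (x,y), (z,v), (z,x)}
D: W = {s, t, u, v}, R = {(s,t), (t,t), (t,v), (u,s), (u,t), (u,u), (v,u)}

D

The schema corresponds to seriality: forall x exists y Rxy.
A: fails — world w0 has no successor.
B: fails — world w has no successor.
C: fails — world y has no successor.
D: ✓.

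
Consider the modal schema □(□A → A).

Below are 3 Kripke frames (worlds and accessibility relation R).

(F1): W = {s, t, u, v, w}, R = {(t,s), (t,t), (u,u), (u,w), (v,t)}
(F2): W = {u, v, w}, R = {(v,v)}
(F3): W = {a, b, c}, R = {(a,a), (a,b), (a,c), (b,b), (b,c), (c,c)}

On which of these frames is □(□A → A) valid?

The schema corresponds to shift-reflexivity: ∀x ∀y (Rxy → Ryy).
(F1): fails — Ruw but not Rww.
(F2): satisfies the condition.
(F3): satisfies the condition.
Valid on: (F2), (F3).

(F2), (F3)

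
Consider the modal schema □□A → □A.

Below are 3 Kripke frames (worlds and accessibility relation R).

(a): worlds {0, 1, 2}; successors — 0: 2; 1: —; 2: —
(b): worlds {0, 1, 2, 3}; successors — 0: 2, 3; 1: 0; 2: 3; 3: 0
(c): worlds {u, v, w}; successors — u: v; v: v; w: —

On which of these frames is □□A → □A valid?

This is the axiom for density; its first-order frame correspondent is ∀x ∀y (Rxy → ∃z (Rxz ∧ Rzy)).
(a): fails — R02 but no z with R0z and Rz2.
(b): fails — R10 but no z with R1z and Rz0.
(c): condition met.

(c)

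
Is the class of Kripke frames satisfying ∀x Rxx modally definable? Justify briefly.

Definable; □p → p defines it

This is a Sahlqvist condition; the T axiom □p → p defines it.
Suppose □p→p is valid. At any x set V(p)={w : Rxw}. Then □p holds at x, so p holds at x, i.e. Rxx.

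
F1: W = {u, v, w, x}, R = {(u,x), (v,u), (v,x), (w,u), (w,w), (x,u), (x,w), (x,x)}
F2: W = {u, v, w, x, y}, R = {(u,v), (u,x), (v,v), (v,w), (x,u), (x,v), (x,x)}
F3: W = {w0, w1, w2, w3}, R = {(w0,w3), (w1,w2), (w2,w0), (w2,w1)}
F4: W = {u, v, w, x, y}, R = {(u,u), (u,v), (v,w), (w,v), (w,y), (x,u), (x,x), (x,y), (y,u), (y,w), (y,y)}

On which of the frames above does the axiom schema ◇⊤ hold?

This is the axiom for seriality; its first-order frame correspondent is ∀x ∃y Rxy.
F1: ✓.
F2: fails — world w has no successor.
F3: fails — world w3 has no successor.
F4: ✓.
Valid on: F1, F4.

F1, F4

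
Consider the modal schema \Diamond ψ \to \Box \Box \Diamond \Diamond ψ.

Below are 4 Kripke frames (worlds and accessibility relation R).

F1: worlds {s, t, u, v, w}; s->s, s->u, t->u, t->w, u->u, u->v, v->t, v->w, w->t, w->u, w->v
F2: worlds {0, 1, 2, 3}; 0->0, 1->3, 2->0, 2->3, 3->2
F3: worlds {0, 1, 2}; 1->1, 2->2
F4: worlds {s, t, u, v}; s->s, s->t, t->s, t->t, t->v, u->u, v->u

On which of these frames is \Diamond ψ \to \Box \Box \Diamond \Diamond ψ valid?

Frame correspondent (Sahlqvist): \forall x \forall y \forall z ((xRy \wedge x R^2 z) \to \exists w (y = w \wedge z R^2 w)) — i.e. a generalized confluence (Geach) condition.
F1: fails — sRs, sR²u but no w* with s=w* and uR²w*.
F2: fails — 1R3, 1R²2 but no w with 3=w and 2R²w.
F3: satisfies the condition.
F4: fails — sRs, sR²v but no w with s=w and vR²w.
Valid on: F3.

F3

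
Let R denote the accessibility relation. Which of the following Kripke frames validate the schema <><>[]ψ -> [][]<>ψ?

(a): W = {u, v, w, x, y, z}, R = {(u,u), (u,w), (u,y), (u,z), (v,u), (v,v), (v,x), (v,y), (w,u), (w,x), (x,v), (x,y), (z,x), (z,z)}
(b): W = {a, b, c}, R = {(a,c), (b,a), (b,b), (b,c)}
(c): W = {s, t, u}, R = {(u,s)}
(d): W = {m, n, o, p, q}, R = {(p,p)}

(c), (d)

Frame correspondent (Sahlqvist): forall x forall y forall z ((x R^2 y & x R^2 z) -> exists w (yRw & zRw)) — i.e. a generalized confluence (Geach) condition.
(a): fails — uR²u, uR²y but no t with uRt and yRt.
(b): fails — bR²a, bR²c but no w with aRw and cRw.
(c): ✓.
(d): ✓.
Valid on: (c), (d).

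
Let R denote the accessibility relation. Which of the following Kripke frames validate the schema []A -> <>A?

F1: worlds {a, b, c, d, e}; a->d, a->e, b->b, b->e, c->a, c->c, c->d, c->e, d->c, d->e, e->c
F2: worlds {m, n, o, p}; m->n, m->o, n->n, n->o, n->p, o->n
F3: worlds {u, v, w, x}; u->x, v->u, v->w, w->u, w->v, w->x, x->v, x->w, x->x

F1, F3

The schema corresponds to seriality: forall x exists y Rxy.
F1: ✓.
F2: fails — world p has no successor.
F3: ✓.
Valid on: F1, F3.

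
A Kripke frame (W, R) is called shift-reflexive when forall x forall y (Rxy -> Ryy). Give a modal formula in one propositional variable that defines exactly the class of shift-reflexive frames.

This is shift-reflexivity; the standard corresponding axiom is T□: □(□r → r).
Suppose □(□r→r) is valid. Take Rxy and set V(r)={w : Ryw}. Then at y, □r holds; since □(□r→r) at x, □r→r at y, so r at y, i.e. Ryy.

□(□r → r)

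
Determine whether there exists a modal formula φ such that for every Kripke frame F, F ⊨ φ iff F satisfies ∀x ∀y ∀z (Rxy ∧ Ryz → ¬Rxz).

If a class were modally definable it would be closed under surjective bounded morphisms (Goldblatt–Thomason).
The 5-cycle (worlds 0,1,2,3,4 with 0→1→2→3→4→0) is intransitive. Mapping every world to a single reflexive point • is a surjective bounded morphism; the reflexive point is not intransitive (R••∧R•• but R••).
Hence intransitivity is not modally definable.

Not modally definable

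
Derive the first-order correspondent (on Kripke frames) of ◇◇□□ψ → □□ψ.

∀x ∀y ∀z ((xR²y ∧ xR²z) → ∃w (yR²w ∧ z = w))

This is a Sahlqvist (Geach-type) schema ◇^2□^2ψ → □^2◇^0ψ.
Minimal-valuation argument: fix x; take any y with xR^2y and any z with xR^2z. Set V(ψ) to the set of worlds R-reachable from y in exactly 2 steps. Then □^2ψ holds at y, so the antecedent holds at x; validity forces ◇^0ψ at z, giving a w with zR^0w and yR^2w.
First-order correspondent: ∀x ∀y ∀z ((xR²y ∧ xR²z) → ∃w (yR²w ∧ z = w)).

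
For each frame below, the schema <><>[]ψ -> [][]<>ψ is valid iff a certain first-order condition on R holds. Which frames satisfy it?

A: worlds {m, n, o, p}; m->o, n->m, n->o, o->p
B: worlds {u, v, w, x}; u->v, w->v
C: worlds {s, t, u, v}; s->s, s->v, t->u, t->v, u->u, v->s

Frame correspondent (Sahlqvist): forall x forall y forall z ((x R^2 y & x R^2 z) -> exists w (yRw & zRw)) — i.e. a generalized confluence (Geach) condition.
A: fails — mR²p, mR²p but no w with pRw and pRw.
B: holds.
C: fails — tR²s, tR²u but no w with sRw and uRw.

B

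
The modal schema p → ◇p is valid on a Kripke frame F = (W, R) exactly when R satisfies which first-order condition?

Equivalently (dual form): □p → p.
Suppose □p→p is valid. At any x set V(p)={w : Rxw}. Then □p holds at x, so p holds at x, i.e. Rxx.

Reflexivity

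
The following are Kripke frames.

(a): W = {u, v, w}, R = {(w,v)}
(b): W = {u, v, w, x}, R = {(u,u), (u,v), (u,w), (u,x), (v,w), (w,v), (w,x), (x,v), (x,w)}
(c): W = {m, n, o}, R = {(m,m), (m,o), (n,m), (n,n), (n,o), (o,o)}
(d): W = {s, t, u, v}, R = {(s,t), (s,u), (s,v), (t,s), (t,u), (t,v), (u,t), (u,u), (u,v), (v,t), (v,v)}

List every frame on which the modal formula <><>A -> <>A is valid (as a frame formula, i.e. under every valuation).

(a), (c)

The schema corresponds to transitivity: forall x forall y forall z (Rxy & Ryz -> Rxz).
(a): holds.
(b): fails — Rxw and Rwx but not Rxx.
(c): holds.
(d): fails — Rtv and Rvt but not Rtt.
Valid on: (a), (c).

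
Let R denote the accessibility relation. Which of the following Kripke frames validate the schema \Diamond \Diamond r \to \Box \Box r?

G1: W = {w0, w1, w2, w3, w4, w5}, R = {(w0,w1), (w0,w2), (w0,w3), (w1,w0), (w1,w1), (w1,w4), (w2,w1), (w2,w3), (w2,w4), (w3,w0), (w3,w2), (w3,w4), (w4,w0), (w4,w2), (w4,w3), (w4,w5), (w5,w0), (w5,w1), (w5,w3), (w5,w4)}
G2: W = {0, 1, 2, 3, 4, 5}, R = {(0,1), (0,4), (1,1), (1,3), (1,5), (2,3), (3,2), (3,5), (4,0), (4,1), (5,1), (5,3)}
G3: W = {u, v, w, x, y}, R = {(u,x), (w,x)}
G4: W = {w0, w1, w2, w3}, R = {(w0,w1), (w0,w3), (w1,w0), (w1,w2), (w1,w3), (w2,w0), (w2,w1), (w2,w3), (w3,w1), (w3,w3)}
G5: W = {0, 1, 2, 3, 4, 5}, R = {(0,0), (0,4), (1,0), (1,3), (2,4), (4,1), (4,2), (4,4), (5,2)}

G3

Frame correspondent (Sahlqvist): \forall x \forall y \forall z ((x R^2 y \wedge x R^2 z) \to \exists w (y = w \wedge z = w)) — i.e. a generalized confluence (Geach) condition.
G1: fails — w0R²w0, w0R²w1 but w0 ≠ w1.
G2: fails — 0R²0, 0R²1 but 0 ≠ 1.
G3: holds.
G4: fails — w0R²w0, w0R²w1 but w0 ≠ w1.
G5: fails — 0R²0, 0R²1 but 0 ≠ 1.
Valid on: G3.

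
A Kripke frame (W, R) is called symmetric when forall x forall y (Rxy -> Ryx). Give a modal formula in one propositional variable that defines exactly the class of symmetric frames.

A defining formula is ψ → □◇ψ (the B axiom).
Suppose ψ→□◇ψ is valid. Take Rxy and set V(ψ)={x}. Then ψ at x, so □◇ψ at x, so ◇ψ at y, so some z with Ryz has ψ; z=x, i.e. Ryx.

ψ → □◇ψ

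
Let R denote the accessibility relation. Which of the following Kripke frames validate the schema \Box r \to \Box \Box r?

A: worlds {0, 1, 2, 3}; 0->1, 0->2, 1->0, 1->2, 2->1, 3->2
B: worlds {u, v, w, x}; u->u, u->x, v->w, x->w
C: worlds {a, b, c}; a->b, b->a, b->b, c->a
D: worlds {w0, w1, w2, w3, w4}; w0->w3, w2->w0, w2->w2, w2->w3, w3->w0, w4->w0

none

Frame correspondent (Sahlqvist): \forall x \forall y \forall z (Rxy \wedge Ryz \to Rxz) — i.e. transitivity.
A: fails — R10 and R01 but not R11.
B: fails — Rux and Rxw but not Ruw.
C: fails — Rca and Rab but not Rcb.
D: fails — Rw3w0 and Rw0w3 but not Rw3w3.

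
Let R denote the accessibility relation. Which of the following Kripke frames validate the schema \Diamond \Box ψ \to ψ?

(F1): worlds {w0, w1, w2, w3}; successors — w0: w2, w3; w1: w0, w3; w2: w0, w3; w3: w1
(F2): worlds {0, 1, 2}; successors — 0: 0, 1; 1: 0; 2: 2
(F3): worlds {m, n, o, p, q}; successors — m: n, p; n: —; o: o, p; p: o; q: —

(F2)

Frame correspondent (Sahlqvist): \forall x \forall y (Rxy \to Ryx) — i.e. symmetry.
(F1): fails — Rw1w0 but not Rw0w1.
(F2): ✓.
(F3): fails — Rmn but not Rnm.
Valid on: (F2).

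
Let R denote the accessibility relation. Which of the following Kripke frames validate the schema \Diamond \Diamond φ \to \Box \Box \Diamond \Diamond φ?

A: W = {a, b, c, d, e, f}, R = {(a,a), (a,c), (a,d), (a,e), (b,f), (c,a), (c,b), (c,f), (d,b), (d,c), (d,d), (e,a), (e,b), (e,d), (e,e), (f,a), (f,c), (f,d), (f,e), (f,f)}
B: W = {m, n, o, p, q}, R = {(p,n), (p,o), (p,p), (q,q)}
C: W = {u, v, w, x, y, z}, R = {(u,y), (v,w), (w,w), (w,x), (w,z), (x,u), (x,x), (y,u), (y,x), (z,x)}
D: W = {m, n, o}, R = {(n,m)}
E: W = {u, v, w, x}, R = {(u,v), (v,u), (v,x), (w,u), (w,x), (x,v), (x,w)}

D, E

This is the axiom for a generalized confluence (Geach) condition; its first-order frame correspondent is \forall x \forall y \forall z ((x R^2 y \wedge x R^2 z) \to \exists w (y = w \wedge z R^2 w)).
A: fails — aR²b, aR²b but no w with b=w and bR²w.
B: fails — pR²n, pR²n but no w with n=w and nR²w.
C: fails — vR²w, vR²x but no t with w=t and xR²t.
D: holds.
E: holds.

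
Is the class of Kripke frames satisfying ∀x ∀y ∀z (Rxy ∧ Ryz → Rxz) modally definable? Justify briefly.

Definable; □r → □□r defines it

The condition is transitivity. A defining modal formula is □r → □□r.
Suppose □r→□□r is valid. Take Rxy, Ryz and set V(r)={w : Rxw}. Then □r at x, so □□r at x, so □r at y, so r at z, i.e. Rxz.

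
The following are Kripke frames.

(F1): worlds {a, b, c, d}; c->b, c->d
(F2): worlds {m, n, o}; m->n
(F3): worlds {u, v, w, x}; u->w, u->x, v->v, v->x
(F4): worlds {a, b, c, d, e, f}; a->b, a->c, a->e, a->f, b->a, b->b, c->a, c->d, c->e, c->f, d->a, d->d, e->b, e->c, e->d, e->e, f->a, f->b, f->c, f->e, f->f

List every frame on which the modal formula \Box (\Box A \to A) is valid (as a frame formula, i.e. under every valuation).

This is the axiom for shift-reflexivity; its first-order frame correspondent is \forall x \forall y (Rxy \to Ryy).
(F1): fails — Rcb but not Rbb.
(F2): fails — Rmn but not Rnn.
(F3): fails — Rvx but not Rxx.
(F4): fails — Rec but not Rcc.

none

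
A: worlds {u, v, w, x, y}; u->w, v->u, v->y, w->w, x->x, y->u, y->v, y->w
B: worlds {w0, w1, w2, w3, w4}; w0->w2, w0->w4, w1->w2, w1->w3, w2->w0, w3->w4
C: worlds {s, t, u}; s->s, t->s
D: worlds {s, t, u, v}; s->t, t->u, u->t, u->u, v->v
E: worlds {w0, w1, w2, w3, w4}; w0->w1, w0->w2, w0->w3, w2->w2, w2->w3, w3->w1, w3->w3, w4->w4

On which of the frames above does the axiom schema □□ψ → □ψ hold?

The schema corresponds to density: ∀x ∀y (Rxy → ∃z (Rxz ∧ Rzy)).
A: fails — Ryv but no z with Ryz and Rzv.
B: fails — Rw1w2 but no z with Rw1z and Rzw2.
C: condition met.
D: fails — Rst but no z with Rsz and Rzt.
E: condition met.

C, E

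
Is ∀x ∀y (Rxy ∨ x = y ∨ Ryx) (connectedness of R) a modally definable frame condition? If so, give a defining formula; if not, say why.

Any modally definable frame class is closed under disjoint unions.
Take 2 disjoint single-world reflexive frames: each is trivially connected, but their disjoint union has 2 worlds with no edge between distinct components, so it is not connected.
So no modal formula (or set of formulas) defines exactly the connected frames.

No — not modally definable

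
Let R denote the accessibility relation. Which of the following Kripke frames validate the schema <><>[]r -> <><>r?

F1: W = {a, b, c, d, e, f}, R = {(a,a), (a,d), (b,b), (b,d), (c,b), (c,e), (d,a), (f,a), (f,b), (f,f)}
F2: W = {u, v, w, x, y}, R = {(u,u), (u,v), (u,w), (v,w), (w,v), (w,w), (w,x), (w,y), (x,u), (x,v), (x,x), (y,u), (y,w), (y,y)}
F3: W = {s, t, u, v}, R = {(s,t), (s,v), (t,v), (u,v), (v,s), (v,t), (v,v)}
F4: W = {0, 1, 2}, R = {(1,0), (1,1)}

F2, F3

Frame correspondent (Sahlqvist): forall x forall y (x R^2 y -> exists w (yRw & x R^2 w)) — i.e. a generalized confluence (Geach) condition.
F1: fails — cR²d but no w with dRw and cR²w.
F2: satisfies the condition.
F3: satisfies the condition.
F4: fails — 1R²0 but no w with 0Rw and 1R²w.
Valid on: F2, F3.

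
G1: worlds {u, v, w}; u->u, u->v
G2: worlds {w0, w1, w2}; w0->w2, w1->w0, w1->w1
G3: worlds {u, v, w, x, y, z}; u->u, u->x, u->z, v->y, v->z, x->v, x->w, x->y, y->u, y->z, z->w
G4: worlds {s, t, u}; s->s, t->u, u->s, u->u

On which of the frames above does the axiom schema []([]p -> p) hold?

G4

This is the axiom for shift-reflexivity; its first-order frame correspondent is forall x forall y (Rxy -> Ryy).
G1: fails — Ruv but not Rvv.
G2: fails — Rw0w2 but not Rw2w2.
G3: fails — Rxw but not Rww.
G4: satisfies the condition.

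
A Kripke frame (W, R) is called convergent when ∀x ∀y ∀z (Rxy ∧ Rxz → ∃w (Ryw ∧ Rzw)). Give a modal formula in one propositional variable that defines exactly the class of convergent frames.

◇□p → □◇p

The condition is convergence. The .2 schema ◇□p → □◇p defines it.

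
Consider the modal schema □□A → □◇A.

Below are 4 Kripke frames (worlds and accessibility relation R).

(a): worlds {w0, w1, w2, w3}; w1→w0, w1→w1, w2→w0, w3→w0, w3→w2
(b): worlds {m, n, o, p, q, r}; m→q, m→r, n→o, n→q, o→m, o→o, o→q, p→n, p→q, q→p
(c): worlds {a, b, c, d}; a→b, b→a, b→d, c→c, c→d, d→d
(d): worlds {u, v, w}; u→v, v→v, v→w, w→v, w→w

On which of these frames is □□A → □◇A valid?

(c), (d)

The schema corresponds to a generalized confluence (Geach) condition: ∀x ∀z (xRz → ∃w (xR²w ∧ zRw)).
(a): fails — w1Rw0 but no w with w1R²w and w0Rw.
(b): fails — mRr but no w with mR²w and rRw.
(c): satisfies the condition.
(d): satisfies the condition.
Valid on: (c), (d).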